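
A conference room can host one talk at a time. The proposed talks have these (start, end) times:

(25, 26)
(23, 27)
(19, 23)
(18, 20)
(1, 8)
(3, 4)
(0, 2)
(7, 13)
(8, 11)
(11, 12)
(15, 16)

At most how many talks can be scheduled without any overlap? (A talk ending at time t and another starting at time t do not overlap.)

7

Greedy by earliest finish: after sorting by end time, pick each interval compatible with the last pick.
By end time: (0,2), (3,4), (1,8), (8,11), (11,12), (7,13), (15,16), (18,20), (19,23), (25,26), (23,27).
Pick (0,2); next start ≥ 2 → (3,4); next start ≥ 4 → (8,11); next start ≥ 11 → (11,12); next start ≥ 12 → (15,16); next start ≥ 16 → (18,20); next start ≥ 20 → (25,26).
Selected 7 talks.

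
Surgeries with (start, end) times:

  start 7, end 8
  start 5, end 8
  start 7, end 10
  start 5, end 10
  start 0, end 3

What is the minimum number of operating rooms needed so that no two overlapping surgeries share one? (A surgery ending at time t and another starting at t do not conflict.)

The answer is the maximum number of intervals overlapping at any instant.
Events (time:±→running): 0:+→1 3:-→0 5:+→1 5:+→2 7:+→3 7:+→4 … peak 4.

4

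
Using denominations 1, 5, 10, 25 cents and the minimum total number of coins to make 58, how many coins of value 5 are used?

1

Use the largest denomination that fits, subtract, and repeat.
58 = 2×25 + 1×5 + 3×1
Count of 5: 1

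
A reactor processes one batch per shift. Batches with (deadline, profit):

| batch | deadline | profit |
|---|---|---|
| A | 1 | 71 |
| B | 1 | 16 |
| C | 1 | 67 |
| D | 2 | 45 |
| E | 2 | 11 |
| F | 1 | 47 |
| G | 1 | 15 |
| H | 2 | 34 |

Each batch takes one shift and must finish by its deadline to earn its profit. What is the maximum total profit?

116

Take jobs in profit order; each goes to the latest open slot no later than its deadline.
By profit: A(d1,71), C(d1,67), F(d1,47), D(d2,45), H(d2,34), B(d1,16), G(d1,15), E(d2,11)
A→slot 1; C skipped; F skipped; D→slot 2; H skipped; B skipped; G skipped; E skipped.
Profit = 71 + 45 = 116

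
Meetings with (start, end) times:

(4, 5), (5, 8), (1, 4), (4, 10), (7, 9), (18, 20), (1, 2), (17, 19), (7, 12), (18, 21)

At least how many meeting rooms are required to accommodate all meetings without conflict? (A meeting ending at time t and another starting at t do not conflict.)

4

Count concurrent intervals with a sweep; the peak is the room count.
starts: [1, 1, 4, 4, 5, 7, 7, 17, 18, 18]
ends:   [2, 4, 5, 8, 9, 10, 12, 19, 20, 21]
s1→1 s1→2 e2→1 e4→0 s4→1 s4→2 e5→1 s5→2 s7→3 s7→4  — peak 4.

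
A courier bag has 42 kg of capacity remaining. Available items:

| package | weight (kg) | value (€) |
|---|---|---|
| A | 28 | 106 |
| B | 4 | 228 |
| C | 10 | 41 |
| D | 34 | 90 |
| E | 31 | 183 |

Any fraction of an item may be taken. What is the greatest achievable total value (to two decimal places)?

439.70

Greedy by value/weight ratio, highest first.
Ratios (sorted): B 57.00, E 5.90, C 4.10, A 3.79, D 2.65
take B (4 @ 228); take E (31 @ 183); take 7/10 of C → 28.70. Capacity used 42/42.
Total value = 439.70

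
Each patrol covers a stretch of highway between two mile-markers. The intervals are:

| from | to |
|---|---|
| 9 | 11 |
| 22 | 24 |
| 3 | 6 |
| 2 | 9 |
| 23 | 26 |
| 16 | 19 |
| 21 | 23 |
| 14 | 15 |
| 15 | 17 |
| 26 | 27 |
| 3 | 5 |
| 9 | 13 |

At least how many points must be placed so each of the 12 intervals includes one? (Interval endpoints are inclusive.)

6

Process intervals by earliest right end; each time one isn't hit yet, stab at its right endpoint.
Sorted: [3,5] [3,6] [2,9] [9,11] [9,13] [14,15] [15,17] [16,19] [21,23] [22,24] [23,26] [26,27]
{[3,5],[3,6],[2,9]} hit by 5; {[9,11],[9,13]} hit by 11; {[14,15],[15,17]} hit by 15; {[16,19]} hit by 19; {[21,23],[22,24],[23,26]} hit by 23; {[26,27]} hit by 27.
Points: 5, 11, 15, 19, 23, 27 (6 total).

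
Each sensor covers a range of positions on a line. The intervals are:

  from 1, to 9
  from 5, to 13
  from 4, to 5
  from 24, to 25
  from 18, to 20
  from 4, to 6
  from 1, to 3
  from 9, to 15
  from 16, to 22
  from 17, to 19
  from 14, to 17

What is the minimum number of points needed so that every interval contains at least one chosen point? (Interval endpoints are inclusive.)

5

Process intervals by earliest right end; each time one isn't hit yet, stab at its right endpoint.
Sorted: [1,3] [4,5] [4,6] [1,9] [5,13] [9,15] [14,17] [17,19] [18,20] [16,22] [24,25]
{[1,3]} hit by 3; {[4,5],[4,6],[1,9],[5,13]} hit by 5; {[9,15],[14,17]} hit by 15; {[17,19],[18,20],[16,22]} hit by 19; {[24,25]} hit by 25.
Points: 3, 5, 15, 19, 25 (5 total).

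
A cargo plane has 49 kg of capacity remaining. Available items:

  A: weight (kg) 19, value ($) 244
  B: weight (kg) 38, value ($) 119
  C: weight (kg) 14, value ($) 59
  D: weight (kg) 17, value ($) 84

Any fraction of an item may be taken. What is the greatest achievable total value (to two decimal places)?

382.79

Ratios (sorted): A 12.84, D 4.94, C 4.21, B 3.13
take A (19 @ 244); take D (17 @ 84); take 13/14 of C → 54.79. Capacity used 49/49.
Total value = 382.79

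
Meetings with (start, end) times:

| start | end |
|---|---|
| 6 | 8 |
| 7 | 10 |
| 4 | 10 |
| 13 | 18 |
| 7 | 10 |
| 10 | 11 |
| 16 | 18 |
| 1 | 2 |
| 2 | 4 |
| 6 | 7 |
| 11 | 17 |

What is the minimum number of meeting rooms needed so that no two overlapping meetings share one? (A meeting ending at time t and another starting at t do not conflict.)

4

The answer is the maximum number of intervals overlapping at any instant.
Events (time:±→running): 1:+→1 2:-→0 2:+→1 4:-→0 4:+→1 6:+→2 6:+→3 7:-→2 7:+→3 7:+→4 … peak 4.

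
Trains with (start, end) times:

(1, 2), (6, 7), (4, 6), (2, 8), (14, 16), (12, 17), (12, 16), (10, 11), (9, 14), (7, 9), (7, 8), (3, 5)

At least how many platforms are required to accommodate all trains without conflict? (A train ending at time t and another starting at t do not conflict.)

Events (time:±→running): 1:+→1 2:-→0 2:+→1 3:+→2 4:+→3 … peak 3.

3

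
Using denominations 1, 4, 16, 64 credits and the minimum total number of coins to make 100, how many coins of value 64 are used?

1

100 = 1×64 + 2×16 + 1×4
Count of 64: 1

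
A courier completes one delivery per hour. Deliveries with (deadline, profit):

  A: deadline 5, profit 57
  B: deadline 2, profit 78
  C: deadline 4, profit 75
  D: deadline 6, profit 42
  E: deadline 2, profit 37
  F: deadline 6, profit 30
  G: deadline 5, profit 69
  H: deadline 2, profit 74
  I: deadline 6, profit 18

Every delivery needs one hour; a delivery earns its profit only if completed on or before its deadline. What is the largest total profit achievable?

395

Take jobs in profit order; each goes to the latest open slot no later than its deadline.
Profit order: B=78 C=75 H=74 G=69 A=57 D=42 E=37 F=30 I=18
Assign: B→slot 2, C→slot 4, H→slot 1, G→slot 5, A→slot 3, D→slot 6, E skipped, F skipped, I skipped.
Slots: [1:H] [2:B] [3:A] [4:C] [5:G] [6:D]
Profit = 74 + 78 + 57 + 75 + 69 + 42 = 395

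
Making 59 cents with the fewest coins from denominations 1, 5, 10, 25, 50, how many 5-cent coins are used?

1

59 − 1×50→9 − 1×5→4 − 4×1→0
Count of 5: 1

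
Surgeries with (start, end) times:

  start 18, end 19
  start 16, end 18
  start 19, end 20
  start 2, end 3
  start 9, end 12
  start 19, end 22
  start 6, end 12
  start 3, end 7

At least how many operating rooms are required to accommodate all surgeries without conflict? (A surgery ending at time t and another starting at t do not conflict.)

2

Events (time:±→running): 2:+→1 3:-→0 3:+→1 6:+→2 … peak 2.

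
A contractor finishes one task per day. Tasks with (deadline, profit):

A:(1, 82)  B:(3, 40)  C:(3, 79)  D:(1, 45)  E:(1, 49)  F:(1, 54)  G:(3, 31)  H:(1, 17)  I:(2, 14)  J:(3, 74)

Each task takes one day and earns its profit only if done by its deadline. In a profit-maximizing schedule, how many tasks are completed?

3

Sort by profit descending; place each in the latest free slot ≤ its deadline.
By profit: A(d1,82), C(d3,79), J(d3,74), F(d1,54), E(d1,49), D(d1,45), B(d3,40), G(d3,31), H(d1,17), I(d2,14)
A→slot 1; C→slot 3; J→slot 2; F skipped; E skipped; D skipped; B skipped; G skipped; H skipped; I skipped.
3 of 10 scheduled.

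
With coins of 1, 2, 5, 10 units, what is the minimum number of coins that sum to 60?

60 = 6×10
Total coins = 6 = 6

6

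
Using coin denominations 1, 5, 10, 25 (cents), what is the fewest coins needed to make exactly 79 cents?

7

Greedy: take as many of the largest coin as possible, then repeat with the remainder.
79 = 3×25 + 4×1
Total coins = 3 + 4 = 7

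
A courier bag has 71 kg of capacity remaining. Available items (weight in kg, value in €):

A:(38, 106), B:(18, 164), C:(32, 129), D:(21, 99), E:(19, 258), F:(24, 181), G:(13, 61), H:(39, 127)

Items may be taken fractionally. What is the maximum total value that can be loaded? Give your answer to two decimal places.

Sort by value per unit weight and fill in that order.
Order: E (258/19=13.58) > B (164/18=9.11) > F (181/24=7.54) > D (99/21=4.71) > G (61/13=4.69) > C (129/32=4.03) > H (127/39=3.26) > A (106/38=2.79)
Fill: take E (19 @ 258) → take B (18 @ 164) → take F (24 @ 181) → take 10/21 of D → 47.14; 71/71 used.
Total value = 650.14

650.14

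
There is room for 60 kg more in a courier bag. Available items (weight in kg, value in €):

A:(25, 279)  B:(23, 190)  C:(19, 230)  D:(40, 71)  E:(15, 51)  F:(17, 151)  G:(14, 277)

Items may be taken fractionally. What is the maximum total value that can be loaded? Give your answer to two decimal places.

803.76

Greedy by value/weight ratio, highest first.
Order: G (277/14=19.79) > C (230/19=12.11) > A (279/25=11.16) > F (151/17=8.88) > B (190/23=8.26) > E (51/15=3.40) > D (71/40=1.77)
Fill: take G (14 @ 277) → take C (19 @ 230) → take A (25 @ 279) → take 2/17 of F → 17.76; 60/60 used.
Total value = 803.76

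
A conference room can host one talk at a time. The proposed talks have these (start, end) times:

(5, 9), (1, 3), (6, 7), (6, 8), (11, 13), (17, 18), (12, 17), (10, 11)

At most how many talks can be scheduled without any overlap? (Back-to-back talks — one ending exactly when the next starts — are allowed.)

5

Sorted by end: (1,3)  (6,7)  (6,8)  (5,9)  (10,11)  (11,13)  (12,17)  (17,18)
take (1,3); take (6,7); take (10,11); take (11,13); take (17,18).
Selected 5 talks.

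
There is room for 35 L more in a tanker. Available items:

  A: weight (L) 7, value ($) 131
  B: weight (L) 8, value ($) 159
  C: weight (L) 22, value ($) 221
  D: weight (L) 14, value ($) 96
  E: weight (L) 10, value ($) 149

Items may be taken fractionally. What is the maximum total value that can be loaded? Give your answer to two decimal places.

Ratios (sorted): B 19.88, A 18.71, E 14.90, C 10.05, D 6.86
take B (8 @ 159); take A (7 @ 131); take E (10 @ 149); take 10/22 of C → 100.45. Capacity used 35/35.
Total value = 539.45

539.45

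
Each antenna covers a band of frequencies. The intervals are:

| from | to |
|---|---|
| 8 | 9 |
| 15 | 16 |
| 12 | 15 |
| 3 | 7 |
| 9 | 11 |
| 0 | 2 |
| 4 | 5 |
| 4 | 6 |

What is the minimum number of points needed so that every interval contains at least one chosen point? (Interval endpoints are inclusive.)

4

Sorted: [0,2] [4,5] [4,6] [3,7] [8,9] [9,11] [12,15] [15,16]
{[0,2]} hit by 2; {[4,5],[4,6],[3,7]} hit by 5; {[8,9],[9,11]} hit by 9; {[12,15],[15,16]} hit by 15.
Points: 2, 5, 9, 15 (4 total).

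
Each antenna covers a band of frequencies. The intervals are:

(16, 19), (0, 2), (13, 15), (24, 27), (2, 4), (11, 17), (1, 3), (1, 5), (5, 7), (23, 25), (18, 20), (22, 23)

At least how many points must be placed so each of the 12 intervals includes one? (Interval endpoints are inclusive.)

6

Process intervals by earliest right end; each time one isn't hit yet, stab at its right endpoint.
By right end: [0,2]  [1,3]  [2,4]  [1,5]  [5,7]  [13,15]  [11,17]  [16,19]  [18,20]  [22,23]  [23,25]  [24,27]
[0,2] uncovered → point at 2; [5,7] uncovered → point at 7; [13,15] uncovered → point at 15; [16,19] uncovered → point at 19; [22,23] uncovered → point at 23; [24,27] uncovered → point at 27.
Points: 2, 7, 15, 19, 23, 27 (6 total).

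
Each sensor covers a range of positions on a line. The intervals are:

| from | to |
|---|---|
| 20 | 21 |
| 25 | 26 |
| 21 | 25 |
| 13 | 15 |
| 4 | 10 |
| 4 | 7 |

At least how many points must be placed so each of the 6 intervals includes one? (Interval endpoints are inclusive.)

Sort by right endpoint; whenever an interval is uncovered, place a point at its right end.
By right end: [4,7]  [4,10]  [13,15]  [20,21]  [21,25]  [25,26]
[4,7] uncovered → point at 7; [13,15] uncovered → point at 15; [20,21] uncovered → point at 21; [25,26] uncovered → point at 26.
Points: 7, 15, 21, 26 (4 total).

4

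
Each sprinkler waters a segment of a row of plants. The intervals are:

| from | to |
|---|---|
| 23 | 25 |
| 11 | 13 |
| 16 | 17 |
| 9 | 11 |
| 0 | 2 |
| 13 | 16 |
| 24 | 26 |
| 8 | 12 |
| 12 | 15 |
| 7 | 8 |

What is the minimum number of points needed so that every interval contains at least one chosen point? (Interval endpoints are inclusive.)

Sort by right endpoint; whenever an interval is uncovered, place a point at its right end.
Sorted: [0,2] [7,8] [9,11] [8,12] [11,13] [12,15] [13,16] [16,17] [23,25] [24,26]
{[0,2]} hit by 2; {[7,8]} hit by 8; {[9,11],[8,12],[11,13]} hit by 11; {[12,15],[13,16]} hit by 15; {[16,17]} hit by 17; {[23,25],[24,26]} hit by 25.
Points: 2, 8, 11, 15, 17, 25 (6 total).

6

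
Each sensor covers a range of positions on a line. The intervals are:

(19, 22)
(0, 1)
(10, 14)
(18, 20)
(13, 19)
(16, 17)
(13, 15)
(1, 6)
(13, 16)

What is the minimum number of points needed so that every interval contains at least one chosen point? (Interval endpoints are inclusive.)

Process intervals by earliest right end; each time one isn't hit yet, stab at its right endpoint.
By right end: [0,1]  [1,6]  [10,14]  [13,15]  [13,16]  [16,17]  [13,19]  [18,20]  [19,22]
[0,1] uncovered → point at 1; [10,14] uncovered → point at 14; [16,17] uncovered → point at 17; [18,20] uncovered → point at 20.
Points: 1, 14, 17, 20 (4 total).

4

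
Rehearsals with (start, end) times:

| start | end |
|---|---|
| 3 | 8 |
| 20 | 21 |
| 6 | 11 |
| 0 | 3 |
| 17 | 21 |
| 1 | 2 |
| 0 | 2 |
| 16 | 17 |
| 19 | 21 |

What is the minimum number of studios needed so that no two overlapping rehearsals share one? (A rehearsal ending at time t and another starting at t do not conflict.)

3

The answer is the maximum number of intervals overlapping at any instant.
Events (time:±→running): 0:+→1 0:+→2 1:+→3 … peak 3.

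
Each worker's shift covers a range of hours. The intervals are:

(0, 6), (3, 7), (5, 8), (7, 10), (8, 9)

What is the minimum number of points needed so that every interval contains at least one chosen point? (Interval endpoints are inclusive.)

Sorted: [0,6] [3,7] [5,8] [8,9] [7,10]
{[0,6],[3,7],[5,8]} hit by 6; {[8,9],[7,10]} hit by 9.
Points: 6, 9 (2 total).

2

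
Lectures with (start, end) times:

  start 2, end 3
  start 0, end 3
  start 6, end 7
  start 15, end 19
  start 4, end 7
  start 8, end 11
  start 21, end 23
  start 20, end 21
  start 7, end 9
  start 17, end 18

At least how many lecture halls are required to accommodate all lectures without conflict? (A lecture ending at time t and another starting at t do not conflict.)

Count concurrent intervals with a sweep; the peak is the room count.
starts: [0, 2, 4, 6, 7, 8, 15, 17, 20, 21]
ends:   [3, 3, 7, 7, 9, 11, 18, 19, 21, 23]
s0→1 s2→2  — peak 2.

2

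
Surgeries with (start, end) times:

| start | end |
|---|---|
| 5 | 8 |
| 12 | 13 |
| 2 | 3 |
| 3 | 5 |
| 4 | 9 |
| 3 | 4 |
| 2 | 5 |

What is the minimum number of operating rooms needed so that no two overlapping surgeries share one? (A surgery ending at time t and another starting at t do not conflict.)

3

starts: [2, 2, 3, 3, 4, 5, 12]
ends:   [3, 4, 5, 5, 8, 9, 13]
s2→1 s2→2 e3→1 s3→2 s3→3  — peak 3.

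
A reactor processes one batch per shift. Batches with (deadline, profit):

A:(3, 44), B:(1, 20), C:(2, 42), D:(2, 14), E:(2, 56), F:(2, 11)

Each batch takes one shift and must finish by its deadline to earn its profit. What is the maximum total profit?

142

Take jobs in profit order; each goes to the latest open slot no later than its deadline.
Profit order: E=56 A=44 C=42 B=20 D=14 F=11
Assign: E→slot 2, A→slot 3, C→slot 1, B skipped, D skipped, F skipped.
Slots: [1:C] [2:E] [3:A]
Profit = 42 + 56 + 44 = 142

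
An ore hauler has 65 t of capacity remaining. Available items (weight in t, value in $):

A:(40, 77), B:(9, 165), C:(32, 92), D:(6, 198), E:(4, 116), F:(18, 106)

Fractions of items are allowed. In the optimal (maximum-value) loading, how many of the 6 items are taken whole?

Greedy by value/weight ratio, highest first.
Ratios (sorted): D 33.00, E 29.00, B 18.33, F 5.89, C 2.88, A 1.93
take D (6 @ 198); take E (4 @ 116); take B (9 @ 165); take F (18 @ 106); take 28/32 of C → 80.50. Capacity used 65/65.
4 item(s) taken whole; one partial (take 28/32 of C).

4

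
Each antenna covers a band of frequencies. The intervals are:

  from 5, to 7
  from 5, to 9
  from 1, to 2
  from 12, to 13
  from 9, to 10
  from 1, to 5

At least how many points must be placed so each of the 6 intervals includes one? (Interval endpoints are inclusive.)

4

Sorted: [1,2] [1,5] [5,7] [5,9] [9,10] [12,13]
{[1,2],[1,5]} hit by 2; {[5,7],[5,9]} hit by 7; {[9,10]} hit by 10; {[12,13]} hit by 13.
Points: 2, 7, 10, 13 (4 total).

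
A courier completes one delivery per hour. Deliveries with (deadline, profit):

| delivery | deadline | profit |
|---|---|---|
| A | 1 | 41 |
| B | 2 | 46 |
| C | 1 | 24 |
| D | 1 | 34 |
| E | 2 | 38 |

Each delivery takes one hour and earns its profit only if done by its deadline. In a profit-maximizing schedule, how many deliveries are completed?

2

Sort by profit descending; place each in the latest free slot ≤ its deadline.
Profit order: B=46 A=41 E=38 D=34 C=24
Assign: B→slot 2, A→slot 1, E skipped, D skipped, C skipped.
Slots: [1:A] [2:B]
2 of 5 scheduled.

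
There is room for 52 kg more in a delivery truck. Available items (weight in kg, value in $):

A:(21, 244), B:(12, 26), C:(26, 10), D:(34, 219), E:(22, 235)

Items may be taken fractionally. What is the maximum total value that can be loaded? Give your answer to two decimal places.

536.97

Greedy by value/weight ratio, highest first.
Order: A (244/21=11.62) > E (235/22=10.68) > D (219/34=6.44) > B (26/12=2.17) > C (10/26=0.38)
Fill: take A (21 @ 244) → take E (22 @ 235) → take 9/34 of D → 57.97; 52/52 used.
Total value = 536.97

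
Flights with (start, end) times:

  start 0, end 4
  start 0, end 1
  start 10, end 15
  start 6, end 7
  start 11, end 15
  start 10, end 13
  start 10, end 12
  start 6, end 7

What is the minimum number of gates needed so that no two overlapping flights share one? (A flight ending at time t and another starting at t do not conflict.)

starts: [0, 0, 6, 6, 10, 10, 10, 11]
ends:   [1, 4, 7, 7, 12, 13, 15, 15]
s0→1 s0→2 e1→1 e4→0 s6→1 s6→2 e7→1 e7→0 s10→1 s10→2 s10→3 s11→4  — peak 4.

4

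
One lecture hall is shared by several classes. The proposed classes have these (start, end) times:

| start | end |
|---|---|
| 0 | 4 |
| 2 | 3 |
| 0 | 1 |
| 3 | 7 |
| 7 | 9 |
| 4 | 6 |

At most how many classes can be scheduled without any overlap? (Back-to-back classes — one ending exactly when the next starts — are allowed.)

4

Sort by end time and greedily take each interval whose start is ≥ the last chosen end.
By end time: (0,1), (2,3), (0,4), (4,6), (3,7), (7,9).
Pick (0,1); next start ≥ 1 → (2,3); next start ≥ 3 → (4,6); next start ≥ 6 → (7,9).
Selected 4 classes.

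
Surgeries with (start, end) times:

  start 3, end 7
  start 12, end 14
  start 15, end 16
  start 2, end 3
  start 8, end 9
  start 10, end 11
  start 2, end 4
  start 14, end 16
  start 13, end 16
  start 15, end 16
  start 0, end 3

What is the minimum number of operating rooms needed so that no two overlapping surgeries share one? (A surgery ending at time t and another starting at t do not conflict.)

The answer is the maximum number of intervals overlapping at any instant.
starts: [0, 2, 2, 3, 8, 10, 12, 13, 14, 15, 15]
ends:   [3, 3, 4, 7, 9, 11, 14, 16, 16, 16, 16]
s0→1 s2→2 s2→3 e3→2 e3→1 s3→2 e4→1 e7→0 s8→1 e9→0 s10→1 e11→0 s12→1 s13→2 e14→1 s14→2 s15→3 s15→4  — peak 4.

4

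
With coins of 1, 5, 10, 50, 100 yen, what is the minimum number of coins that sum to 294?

11

Greedy: take as many of the largest coin as possible, then repeat with the remainder.
294 − 2×100→94 − 1×50→44 − 4×10→4 − 4×1→0
Total coins = 2 + 1 + 4 + 4 = 11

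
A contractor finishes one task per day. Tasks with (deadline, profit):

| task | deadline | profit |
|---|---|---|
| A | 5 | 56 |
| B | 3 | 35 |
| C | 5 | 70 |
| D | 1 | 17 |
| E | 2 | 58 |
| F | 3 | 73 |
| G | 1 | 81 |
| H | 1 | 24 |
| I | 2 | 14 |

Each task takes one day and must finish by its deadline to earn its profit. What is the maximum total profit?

338

Sort by profit descending; place each in the latest free slot ≤ its deadline.
By profit: G(d1,81), F(d3,73), C(d5,70), E(d2,58), A(d5,56), B(d3,35), H(d1,24), D(d1,17), I(d2,14)
G→slot 1; F→slot 3; C→slot 5; E→slot 2; A→slot 4; B skipped; H skipped; D skipped; I skipped.
Profit = 81 + 58 + 73 + 56 + 70 = 338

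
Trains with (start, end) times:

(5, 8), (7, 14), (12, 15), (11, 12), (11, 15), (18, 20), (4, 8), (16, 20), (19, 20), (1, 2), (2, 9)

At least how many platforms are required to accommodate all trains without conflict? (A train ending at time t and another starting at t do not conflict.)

4

Events (time:±→running): 1:+→1 2:-→0 2:+→1 4:+→2 5:+→3 7:+→4 … peak 4.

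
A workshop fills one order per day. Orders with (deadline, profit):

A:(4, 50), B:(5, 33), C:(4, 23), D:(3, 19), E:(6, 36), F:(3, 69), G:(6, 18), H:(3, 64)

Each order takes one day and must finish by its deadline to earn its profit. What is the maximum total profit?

275

Take jobs in profit order; each goes to the latest open slot no later than its deadline.
Profit order: F=69 H=64 A=50 E=36 B=33 C=23 D=19 G=18
Assign: F→slot 3, H→slot 2, A→slot 4, E→slot 6, B→slot 5, C→slot 1, D skipped, G skipped.
Slots: [1:C] [2:H] [3:F] [4:A] [5:B] [6:E]
Profit = 23 + 64 + 69 + 50 + 33 + 36 = 275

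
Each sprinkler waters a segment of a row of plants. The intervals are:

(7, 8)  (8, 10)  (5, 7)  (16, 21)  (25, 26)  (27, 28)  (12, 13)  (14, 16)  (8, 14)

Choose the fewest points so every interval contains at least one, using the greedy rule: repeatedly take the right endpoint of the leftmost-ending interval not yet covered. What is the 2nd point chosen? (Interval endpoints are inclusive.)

10

Sorted: [5,7] [7,8] [8,10] [12,13] [8,14] [14,16] [16,21] [25,26] [27,28]
{[5,7],[7,8]} hit by 7; {[8,10]} hit by 10; {[12,13],[8,14]} hit by 13; {[14,16],[16,21]} hit by 16; {[25,26]} hit by 26; {[27,28]} hit by 28.
Points: 7, 10, 13, 16, 26, 28 (6 total).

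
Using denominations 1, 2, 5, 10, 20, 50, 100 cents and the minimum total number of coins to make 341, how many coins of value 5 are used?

0

Use the largest denomination that fits, subtract, and repeat.
341 = 3×100 + 2×20 + 1×1
Count of 5: 0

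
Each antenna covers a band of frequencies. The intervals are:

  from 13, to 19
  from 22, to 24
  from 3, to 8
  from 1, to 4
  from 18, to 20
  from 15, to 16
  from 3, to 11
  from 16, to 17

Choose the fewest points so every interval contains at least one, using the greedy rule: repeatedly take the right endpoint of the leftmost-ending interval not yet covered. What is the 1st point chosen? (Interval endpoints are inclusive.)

Sort by right endpoint; whenever an interval is uncovered, place a point at its right end.
By right end: [1,4]  [3,8]  [3,11]  [15,16]  [16,17]  [13,19]  [18,20]  [22,24]
[1,4] uncovered → point at 4; [15,16] uncovered → point at 16; [18,20] uncovered → point at 20; [22,24] uncovered → point at 24.
Points: 4, 16, 20, 24 (4 total).

4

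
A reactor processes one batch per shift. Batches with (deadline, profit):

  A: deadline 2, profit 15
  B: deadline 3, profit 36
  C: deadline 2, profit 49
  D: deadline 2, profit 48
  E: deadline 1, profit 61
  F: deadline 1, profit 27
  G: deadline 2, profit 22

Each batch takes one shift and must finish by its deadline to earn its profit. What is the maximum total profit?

146

Take jobs in profit order; each goes to the latest open slot no later than its deadline.
Profit order: E=61 C=49 D=48 B=36 F=27 G=22 A=15
Assign: E→slot 1, C→slot 2, D skipped, B→slot 3, F skipped, G skipped, A skipped.
Slots: [1:E] [2:C] [3:B]
Profit = 61 + 49 + 36 = 146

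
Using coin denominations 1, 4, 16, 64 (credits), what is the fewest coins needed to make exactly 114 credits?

114 − 1×64→50 − 3×16→2 − 2×1→0
Total coins = 1 + 3 + 2 = 6

6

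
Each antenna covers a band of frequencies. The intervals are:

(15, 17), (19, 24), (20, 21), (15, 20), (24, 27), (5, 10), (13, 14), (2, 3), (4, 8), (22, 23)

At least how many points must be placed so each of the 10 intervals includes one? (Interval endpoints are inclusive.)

Process intervals by earliest right end; each time one isn't hit yet, stab at its right endpoint.
By right end: [2,3]  [4,8]  [5,10]  [13,14]  [15,17]  [15,20]  [20,21]  [22,23]  [19,24]  [24,27]
[2,3] uncovered → point at 3; [4,8] uncovered → point at 8; [13,14] uncovered → point at 14; [15,17] uncovered → point at 17; [20,21] uncovered → point at 21; [22,23] uncovered → point at 23; [24,27] uncovered → point at 27.
Points: 3, 8, 14, 17, 21, 23, 27 (7 total).

7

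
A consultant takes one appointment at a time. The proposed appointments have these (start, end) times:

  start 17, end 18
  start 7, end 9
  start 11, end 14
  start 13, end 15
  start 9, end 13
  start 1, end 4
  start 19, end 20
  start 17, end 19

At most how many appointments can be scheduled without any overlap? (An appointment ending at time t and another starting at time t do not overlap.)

6

By end time: (1,4), (7,9), (9,13), (11,14), (13,15), (17,18), (17,19), (19,20).
Pick (1,4); next start ≥ 4 → (7,9); next start ≥ 9 → (9,13); next start ≥ 13 → (13,15); next start ≥ 15 → (17,18); next start ≥ 18 → (19,20).
Selected 6 appointments.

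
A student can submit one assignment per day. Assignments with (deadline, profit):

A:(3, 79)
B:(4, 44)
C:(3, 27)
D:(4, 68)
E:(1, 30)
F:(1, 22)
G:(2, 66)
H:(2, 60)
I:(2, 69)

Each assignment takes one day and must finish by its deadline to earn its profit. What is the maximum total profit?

282

Take jobs in profit order; each goes to the latest open slot no later than its deadline.
Profit order: A=79 I=69 D=68 G=66 H=60 B=44 E=30 C=27 F=22
Assign: A→slot 3, I→slot 2, D→slot 4, G→slot 1, H skipped, B skipped, E skipped, C skipped, F skipped.
Slots: [1:G] [2:I] [3:A] [4:D]
Profit = 66 + 69 + 79 + 68 = 282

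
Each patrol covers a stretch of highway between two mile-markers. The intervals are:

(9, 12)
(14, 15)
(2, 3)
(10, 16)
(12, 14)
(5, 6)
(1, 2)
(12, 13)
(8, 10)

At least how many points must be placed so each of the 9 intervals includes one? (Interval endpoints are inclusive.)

Sort by right endpoint; whenever an interval is uncovered, place a point at its right end.
By right end: [1,2]  [2,3]  [5,6]  [8,10]  [9,12]  [12,13]  [12,14]  [14,15]  [10,16]
[1,2] uncovered → point at 2; [5,6] uncovered → point at 6; [8,10] uncovered → point at 10; [12,13] uncovered → point at 13; [14,15] uncovered → point at 15.
Points: 2, 6, 10, 13, 15 (5 total).

5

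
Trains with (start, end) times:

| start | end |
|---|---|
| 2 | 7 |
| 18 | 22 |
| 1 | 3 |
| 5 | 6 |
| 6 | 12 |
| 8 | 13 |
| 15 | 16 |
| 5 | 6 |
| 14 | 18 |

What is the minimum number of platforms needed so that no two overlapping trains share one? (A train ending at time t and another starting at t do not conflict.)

starts: [1, 2, 5, 5, 6, 8, 14, 15, 18]
ends:   [3, 6, 6, 7, 12, 13, 16, 18, 22]
s1→1 s2→2 e3→1 s5→2 s5→3  — peak 3.

3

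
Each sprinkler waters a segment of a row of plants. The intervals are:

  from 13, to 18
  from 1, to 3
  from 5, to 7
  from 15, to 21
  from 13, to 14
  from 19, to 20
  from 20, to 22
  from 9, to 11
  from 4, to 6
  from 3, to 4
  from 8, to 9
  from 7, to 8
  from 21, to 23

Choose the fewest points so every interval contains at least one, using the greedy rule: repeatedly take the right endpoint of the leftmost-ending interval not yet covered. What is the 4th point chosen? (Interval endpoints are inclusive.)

By right end: [1,3]  [3,4]  [4,6]  [5,7]  [7,8]  [8,9]  [9,11]  [13,14]  [13,18]  [19,20]  [15,21]  [20,22]  [21,23]
[1,3] uncovered → point at 3; [4,6] uncovered → point at 6; [7,8] uncovered → point at 8; [9,11] uncovered → point at 11; [13,14] uncovered → point at 14; [19,20] uncovered → point at 20; [21,23] uncovered → point at 23.
Points: 3, 6, 8, 11, 14, 20, 23 (7 total).

11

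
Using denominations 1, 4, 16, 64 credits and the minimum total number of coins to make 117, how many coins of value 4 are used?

117 = 1×64 + 3×16 + 1×4 + 1×1
Count of 4: 1

1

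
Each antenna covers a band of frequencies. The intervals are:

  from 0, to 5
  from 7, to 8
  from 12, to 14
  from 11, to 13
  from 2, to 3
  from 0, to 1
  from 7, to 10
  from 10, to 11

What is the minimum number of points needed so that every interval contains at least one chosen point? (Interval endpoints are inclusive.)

5

Sorted: [0,1] [2,3] [0,5] [7,8] [7,10] [10,11] [11,13] [12,14]
{[0,1]} hit by 1; {[2,3],[0,5]} hit by 3; {[7,8],[7,10]} hit by 8; {[10,11],[11,13]} hit by 11; {[12,14]} hit by 14.
Points: 1, 3, 8, 11, 14 (5 total).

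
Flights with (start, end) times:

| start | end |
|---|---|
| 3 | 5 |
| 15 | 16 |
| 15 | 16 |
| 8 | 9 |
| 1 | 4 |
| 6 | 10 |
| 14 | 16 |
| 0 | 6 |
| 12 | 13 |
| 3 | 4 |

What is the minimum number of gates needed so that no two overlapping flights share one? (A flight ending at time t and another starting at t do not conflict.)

starts: [0, 1, 3, 3, 6, 8, 12, 14, 15, 15]
ends:   [4, 4, 5, 6, 9, 10, 13, 16, 16, 16]
s0→1 s1→2 s3→3 s3→4  — peak 4.

4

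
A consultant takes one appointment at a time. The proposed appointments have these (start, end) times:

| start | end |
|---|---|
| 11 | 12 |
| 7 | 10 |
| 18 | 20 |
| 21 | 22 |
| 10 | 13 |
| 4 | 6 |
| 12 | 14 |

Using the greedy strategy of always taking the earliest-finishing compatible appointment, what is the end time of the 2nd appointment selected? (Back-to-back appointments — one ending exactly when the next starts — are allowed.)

Sort by end time and greedily take each interval whose start is ≥ the last chosen end.
Sorted by end: (4,6)  (7,10)  (11,12)  (10,13)  (12,14)  (18,20)  (21,22)
take (4,6); take (7,10); take (11,12); skip (10,13); take (12,14); take (18,20); take (21,22).
Selected: (4,6) (7,10) (11,12) (12,14) (18,20) (21,22)

10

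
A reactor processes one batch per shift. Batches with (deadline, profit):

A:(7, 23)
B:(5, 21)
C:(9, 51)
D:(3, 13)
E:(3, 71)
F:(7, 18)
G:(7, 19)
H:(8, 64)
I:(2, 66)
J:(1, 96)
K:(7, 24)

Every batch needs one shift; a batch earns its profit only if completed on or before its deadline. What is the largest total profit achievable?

435

Take jobs in profit order; each goes to the latest open slot no later than its deadline.
Profit order: J=96 E=71 I=66 H=64 C=51 K=24 A=23 B=21 G=19 F=18 D=13
Assign: J→slot 1, E→slot 3, I→slot 2, H→slot 8, C→slot 9, K→slot 7, A→slot 6, B→slot 5, G→slot 4, F skipped, D skipped.
Slots: [1:J] [2:I] [3:E] [4:G] [5:B] [6:A] [7:K] [8:H] [9:C]
Profit = 96 + 66 + 71 + 19 + 21 + 23 + 24 + 64 + 51 = 435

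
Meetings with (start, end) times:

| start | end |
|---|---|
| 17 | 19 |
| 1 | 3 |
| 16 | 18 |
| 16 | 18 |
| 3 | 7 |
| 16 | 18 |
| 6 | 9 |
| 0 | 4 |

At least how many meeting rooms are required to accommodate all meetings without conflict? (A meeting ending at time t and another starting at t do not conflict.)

Count concurrent intervals with a sweep; the peak is the room count.
starts: [0, 1, 3, 6, 16, 16, 16, 17]
ends:   [3, 4, 7, 9, 18, 18, 18, 19]
s0→1 s1→2 e3→1 s3→2 e4→1 s6→2 e7→1 e9→0 s16→1 s16→2 s16→3 s17→4  — peak 4.

4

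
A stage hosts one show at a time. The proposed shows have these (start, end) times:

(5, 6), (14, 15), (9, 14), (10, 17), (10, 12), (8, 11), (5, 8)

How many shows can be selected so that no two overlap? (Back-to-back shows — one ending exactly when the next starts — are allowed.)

3

Sorted by end: (5,6)  (5,8)  (8,11)  (10,12)  (9,14)  (14,15)  (10,17)
take (5,6); skip (5,8); take (8,11); skip (10,12); take (14,15).
Selected 3 shows.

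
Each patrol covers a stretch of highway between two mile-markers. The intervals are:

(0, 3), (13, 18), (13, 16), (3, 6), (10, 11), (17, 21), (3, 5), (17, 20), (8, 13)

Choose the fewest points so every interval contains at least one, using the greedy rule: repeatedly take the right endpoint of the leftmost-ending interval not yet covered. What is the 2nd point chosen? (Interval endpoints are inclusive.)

Process intervals by earliest right end; each time one isn't hit yet, stab at its right endpoint.
Sorted: [0,3] [3,5] [3,6] [10,11] [8,13] [13,16] [13,18] [17,20] [17,21]
{[0,3],[3,5],[3,6]} hit by 3; {[10,11],[8,13]} hit by 11; {[13,16],[13,18]} hit by 16; {[17,20],[17,21]} hit by 20.
Points: 3, 11, 16, 20 (4 total).

11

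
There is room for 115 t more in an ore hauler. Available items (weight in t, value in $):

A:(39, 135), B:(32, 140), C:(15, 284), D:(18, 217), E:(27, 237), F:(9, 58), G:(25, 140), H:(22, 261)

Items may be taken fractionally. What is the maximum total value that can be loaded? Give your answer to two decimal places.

Ratios (sorted): C 18.93, D 12.06, H 11.86, E 8.78, F 6.44, G 5.60, B 4.38, A 3.46
take C (15 @ 284); take D (18 @ 217); take H (22 @ 261); take E (27 @ 237); take F (9 @ 58); take 24/25 of G → 134.40. Capacity used 115/115.
Total value = 1191.40

1191.40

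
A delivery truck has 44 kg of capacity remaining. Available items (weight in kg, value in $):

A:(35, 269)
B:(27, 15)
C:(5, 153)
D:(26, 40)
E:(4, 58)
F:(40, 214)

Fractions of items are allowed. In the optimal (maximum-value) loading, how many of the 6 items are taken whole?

3

Greedy by value/weight ratio, highest first.
Ratios (sorted): C 30.60, E 14.50, A 7.69, F 5.35, D 1.54, B 0.56
take C (5 @ 153); take E (4 @ 58); take A (35 @ 269). Capacity used 44/44.
3 item(s) taken whole.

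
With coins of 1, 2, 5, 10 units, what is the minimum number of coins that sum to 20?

2

Greedy: take as many of the largest coin as possible, then repeat with the remainder.
20 = 2×10
Total coins = 2 = 2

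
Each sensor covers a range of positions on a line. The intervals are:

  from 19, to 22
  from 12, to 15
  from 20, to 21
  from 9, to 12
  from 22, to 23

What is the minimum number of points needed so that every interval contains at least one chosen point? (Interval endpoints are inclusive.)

By right end: [9,12]  [12,15]  [20,21]  [19,22]  [22,23]
[9,12] uncovered → point at 12; [20,21] uncovered → point at 21; [22,23] uncovered → point at 23.
Points: 12, 21, 23 (3 total).

3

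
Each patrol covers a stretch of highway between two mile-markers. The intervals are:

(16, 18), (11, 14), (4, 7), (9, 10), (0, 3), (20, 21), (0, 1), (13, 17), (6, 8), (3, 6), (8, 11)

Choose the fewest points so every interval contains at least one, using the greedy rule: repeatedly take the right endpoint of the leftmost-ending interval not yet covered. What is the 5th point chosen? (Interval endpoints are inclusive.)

Sorted: [0,1] [0,3] [3,6] [4,7] [6,8] [9,10] [8,11] [11,14] [13,17] [16,18] [20,21]
{[0,1],[0,3]} hit by 1; {[3,6],[4,7],[6,8]} hit by 6; {[9,10],[8,11]} hit by 10; {[11,14],[13,17]} hit by 14; {[16,18]} hit by 18; {[20,21]} hit by 21.
Points: 1, 6, 10, 14, 18, 21 (6 total).

18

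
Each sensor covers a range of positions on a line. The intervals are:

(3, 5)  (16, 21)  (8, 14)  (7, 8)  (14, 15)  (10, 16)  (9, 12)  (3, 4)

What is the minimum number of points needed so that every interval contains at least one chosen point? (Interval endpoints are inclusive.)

Sort by right endpoint; whenever an interval is uncovered, place a point at its right end.
Sorted: [3,4] [3,5] [7,8] [9,12] [8,14] [14,15] [10,16] [16,21]
{[3,4],[3,5]} hit by 4; {[7,8]} hit by 8; {[9,12],[8,14]} hit by 12; {[14,15],[10,16]} hit by 15; {[16,21]} hit by 21.
Points: 4, 8, 12, 15, 21 (5 total).

5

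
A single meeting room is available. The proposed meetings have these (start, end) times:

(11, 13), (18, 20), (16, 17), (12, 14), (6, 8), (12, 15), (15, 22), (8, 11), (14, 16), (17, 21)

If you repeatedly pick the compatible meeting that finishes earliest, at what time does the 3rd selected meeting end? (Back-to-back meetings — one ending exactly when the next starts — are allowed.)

By end time: (6,8), (8,11), (11,13), (12,14), (12,15), (14,16), (16,17), (18,20), (17,21), (15,22).
Pick (6,8); next start ≥ 8 → (8,11); next start ≥ 11 → (11,13); next start ≥ 13 → (14,16); next start ≥ 16 → (16,17); next start ≥ 17 → (18,20).
Selected: (6,8) (8,11) (11,13) (14,16) (16,17) (18,20)

13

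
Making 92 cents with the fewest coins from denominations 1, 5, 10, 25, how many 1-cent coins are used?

Greedy: take as many of the largest coin as possible, then repeat with the remainder.
92 − 3×25→17 − 1×10→7 − 1×5→2 − 2×1→0
Count of 1: 2

2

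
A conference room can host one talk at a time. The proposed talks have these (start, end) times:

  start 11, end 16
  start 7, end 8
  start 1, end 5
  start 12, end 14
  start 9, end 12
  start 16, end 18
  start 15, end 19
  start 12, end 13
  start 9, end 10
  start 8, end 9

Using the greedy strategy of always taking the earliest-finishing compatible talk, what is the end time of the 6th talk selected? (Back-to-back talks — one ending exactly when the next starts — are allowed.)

Sort by end time and greedily take each interval whose start is ≥ the last chosen end.
By end time: (1,5), (7,8), (8,9), (9,10), (9,12), (12,13), (12,14), (11,16), (16,18), (15,19).
Pick (1,5); next start ≥ 5 → (7,8); next start ≥ 8 → (8,9); next start ≥ 9 → (9,10); next start ≥ 10 → (12,13); next start ≥ 13 → (16,18).
Selected: (1,5) (7,8) (8,9) (9,10) (12,13) (16,18)

18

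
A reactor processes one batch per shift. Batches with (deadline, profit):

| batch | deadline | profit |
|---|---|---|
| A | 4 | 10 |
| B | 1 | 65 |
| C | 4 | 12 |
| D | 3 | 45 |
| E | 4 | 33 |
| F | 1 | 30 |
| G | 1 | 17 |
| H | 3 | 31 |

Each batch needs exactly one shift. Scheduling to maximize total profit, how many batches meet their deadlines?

4

Take jobs in profit order; each goes to the latest open slot no later than its deadline.
Profit order: B=65 D=45 E=33 H=31 F=30 G=17 C=12 A=10
Assign: B→slot 1, D→slot 3, E→slot 4, H→slot 2, F skipped, G skipped, C skipped, A skipped.
Slots: [1:B] [2:H] [3:D] [4:E]
4 of 8 scheduled.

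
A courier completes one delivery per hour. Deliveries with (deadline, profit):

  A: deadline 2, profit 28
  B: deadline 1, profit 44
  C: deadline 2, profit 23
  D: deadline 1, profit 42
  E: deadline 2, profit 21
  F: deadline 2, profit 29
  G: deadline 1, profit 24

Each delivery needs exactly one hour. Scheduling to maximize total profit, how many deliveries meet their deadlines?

By profit: B(d1,44), D(d1,42), F(d2,29), A(d2,28), G(d1,24), C(d2,23), E(d2,21)
B→slot 1; D skipped; F→slot 2; A skipped; G skipped; C skipped; E skipped.
2 of 7 scheduled.

2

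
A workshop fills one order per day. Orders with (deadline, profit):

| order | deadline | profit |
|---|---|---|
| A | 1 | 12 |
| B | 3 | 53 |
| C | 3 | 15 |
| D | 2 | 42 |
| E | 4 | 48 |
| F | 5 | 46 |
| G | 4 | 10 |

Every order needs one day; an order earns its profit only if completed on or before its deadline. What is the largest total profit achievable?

Sort by profit descending; place each in the latest free slot ≤ its deadline.
By profit: B(d3,53), E(d4,48), F(d5,46), D(d2,42), C(d3,15), A(d1,12), G(d4,10)
B→slot 3; E→slot 4; F→slot 5; D→slot 2; C→slot 1; A skipped; G skipped.
Profit = 15 + 42 + 53 + 48 + 46 = 204

204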